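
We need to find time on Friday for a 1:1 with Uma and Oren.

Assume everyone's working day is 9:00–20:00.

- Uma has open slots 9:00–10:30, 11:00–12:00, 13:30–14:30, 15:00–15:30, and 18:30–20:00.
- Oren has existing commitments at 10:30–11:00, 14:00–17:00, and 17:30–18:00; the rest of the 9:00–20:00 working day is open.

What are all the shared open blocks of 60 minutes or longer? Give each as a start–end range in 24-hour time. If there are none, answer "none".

Oren free within 09:00–20:00: 09:00–10:30, 11:00–14:00, 17:00–17:30, 18:00–20:00.
Uma ∩ Oren: 09:00–10:30, 11:00–12:00, 13:30–14:00, 18:30–20:00.
Windows ≥ 60 min: 09:00–10:30, 11:00–12:00, 18:30–20:00.

09:00–10:30, 11:00–12:00, 18:30–20:00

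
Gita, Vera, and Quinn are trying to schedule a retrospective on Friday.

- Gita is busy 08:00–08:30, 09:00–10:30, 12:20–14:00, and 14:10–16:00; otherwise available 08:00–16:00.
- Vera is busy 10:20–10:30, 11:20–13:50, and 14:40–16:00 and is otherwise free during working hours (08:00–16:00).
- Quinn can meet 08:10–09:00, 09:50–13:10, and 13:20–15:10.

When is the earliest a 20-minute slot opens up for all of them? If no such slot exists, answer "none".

08:30

Gita free within 08:00–16:00: 08:30–09:00, 10:30–12:20, 14:00–14:10.
Vera free within 08:00–16:00: 08:00–10:20, 10:30–11:20, 13:50–14:40.
Gita ∩ Vera: 08:30–09:00, 10:30–11:20, 14:00–14:10.
Gita ∩ Vera ∩ Quinn: 08:30–09:00, 10:30–11:20, 14:00–14:10.
Windows ≥ 20 min: 08:30–09:00, 10:30–11:20.
Earliest such window starts at 08:30.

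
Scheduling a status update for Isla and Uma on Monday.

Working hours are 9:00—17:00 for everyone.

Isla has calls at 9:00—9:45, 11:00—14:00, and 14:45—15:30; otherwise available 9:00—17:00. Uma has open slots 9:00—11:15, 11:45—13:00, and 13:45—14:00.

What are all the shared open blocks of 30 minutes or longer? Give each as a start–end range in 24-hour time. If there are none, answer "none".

09:45–11:00

Isla free within 09:00–17:00: 09:45–11:00, 14:00–14:45, 15:30–17:00.
Isla ∩ Uma: 09:45–11:00.
Windows ≥ 30 min: 09:45–11:00.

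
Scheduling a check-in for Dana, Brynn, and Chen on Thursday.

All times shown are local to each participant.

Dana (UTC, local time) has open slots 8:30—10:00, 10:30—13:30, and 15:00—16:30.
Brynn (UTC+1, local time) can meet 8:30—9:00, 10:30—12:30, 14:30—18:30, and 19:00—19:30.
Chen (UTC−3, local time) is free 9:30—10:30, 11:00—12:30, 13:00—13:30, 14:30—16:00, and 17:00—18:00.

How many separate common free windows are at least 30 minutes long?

Dana → UTC: 08:30–10:00, 10:30–13:30, 15:00–16:30.
Brynn → UTC: 07:30–08:00, 09:30–11:30, 13:30–17:30, 18:00–18:30.
Chen → UTC: 12:30–13:30, 14:00–15:30, 16:00–16:30, 17:30–19:00, 20:00–21:00.
Dana ∩ Brynn: 09:30–10:00, 10:30–11:30, 15:00–16:30.
Dana ∩ Brynn ∩ Chen: 15:00–15:30, 16:00–16:30.
Windows ≥ 30 min: 15:00–15:30, 16:00–16:30.
That's 2 windows.

2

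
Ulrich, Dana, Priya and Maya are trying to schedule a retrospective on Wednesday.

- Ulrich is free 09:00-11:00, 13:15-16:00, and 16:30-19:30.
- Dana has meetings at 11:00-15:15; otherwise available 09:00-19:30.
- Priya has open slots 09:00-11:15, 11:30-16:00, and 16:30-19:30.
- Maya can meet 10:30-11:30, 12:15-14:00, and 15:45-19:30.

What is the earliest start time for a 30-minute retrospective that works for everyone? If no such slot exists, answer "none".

10:30

Dana free within 09:00–19:30: 09:00–11:00, 15:15–19:30.
Ulrich ∩ Dana: 09:00–11:00, 15:15–16:00, 16:30–19:30.
Ulrich ∩ Dana ∩ Priya: 09:00–11:00, 15:15–16:00, 16:30–19:30.
Ulrich ∩ Dana ∩ Priya ∩ Maya: 10:30–11:00, 15:45–16:00, 16:30–19:30.
Windows ≥ 30 min: 10:30–11:00, 16:30–19:30.
Earliest such window starts at 10:30.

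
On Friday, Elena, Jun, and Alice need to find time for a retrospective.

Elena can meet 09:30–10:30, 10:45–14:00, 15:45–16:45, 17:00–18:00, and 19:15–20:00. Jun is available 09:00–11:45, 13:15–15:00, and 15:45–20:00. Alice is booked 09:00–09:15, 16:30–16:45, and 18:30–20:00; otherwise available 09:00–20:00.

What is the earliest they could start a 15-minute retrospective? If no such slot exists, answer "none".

09:30

Alice free within 09:00–20:00: 09:15–16:30, 16:45–18:30.
Elena ∩ Jun: 09:30–10:30, 10:45–11:45, 13:15–14:00, 15:45–16:45, 17:00–18:00, 19:15–20:00.
Elena ∩ Jun ∩ Alice: 09:30–10:30, 10:45–11:45, 13:15–14:00, 15:45–16:30, 17:00–18:00.
Windows ≥ 15 min: 09:30–10:30, 10:45–11:45, 13:15–14:00, 15:45–16:30, 17:00–18:00.
Earliest such window starts at 09:30.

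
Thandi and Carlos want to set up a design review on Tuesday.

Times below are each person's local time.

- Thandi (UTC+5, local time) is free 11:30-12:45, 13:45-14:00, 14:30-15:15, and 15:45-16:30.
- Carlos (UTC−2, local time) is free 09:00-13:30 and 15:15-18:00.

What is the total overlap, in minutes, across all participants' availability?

30 minutes

Thandi → UTC: 06:30–07:45, 08:45–09:00, 09:30–10:15, 10:45–11:30.
Carlos → UTC: 11:00–15:30, 17:15–20:00.
Thandi ∩ Carlos: 11:00–11:30.
Total common minutes: 30.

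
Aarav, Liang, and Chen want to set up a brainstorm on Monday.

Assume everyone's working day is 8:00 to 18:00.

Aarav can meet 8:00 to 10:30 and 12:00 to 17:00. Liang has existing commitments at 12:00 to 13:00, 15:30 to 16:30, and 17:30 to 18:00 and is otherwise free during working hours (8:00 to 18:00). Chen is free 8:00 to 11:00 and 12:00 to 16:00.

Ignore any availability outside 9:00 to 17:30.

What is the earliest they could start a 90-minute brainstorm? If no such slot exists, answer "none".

09:00

Liang free within 08:00–18:00: 08:00–12:00, 13:00–15:30, 16:30–17:30.
Aarav ∩ Liang: 08:00–10:30, 13:00–15:30, 16:30–17:00.
Aarav ∩ Liang ∩ Chen: 08:00–10:30, 13:00–15:30.
Restricted to 09:00–17:30: 09:00–10:30, 13:00–15:30.
Windows ≥ 90 min: 09:00–10:30, 13:00–15:30.
Earliest such window starts at 09:00.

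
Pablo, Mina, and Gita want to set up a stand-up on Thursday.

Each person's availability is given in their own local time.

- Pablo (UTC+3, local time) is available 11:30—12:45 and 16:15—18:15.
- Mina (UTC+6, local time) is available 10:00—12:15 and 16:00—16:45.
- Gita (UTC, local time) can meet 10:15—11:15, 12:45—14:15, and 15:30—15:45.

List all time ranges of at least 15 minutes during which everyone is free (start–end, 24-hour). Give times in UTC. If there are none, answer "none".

Pablo → UTC: 08:30–09:45, 13:15–15:15.
Mina → UTC: 04:00–06:15, 10:00–10:45.
Gita → UTC: 10:15–11:15, 12:45–14:15, 15:30–15:45.
Pablo ∩ Mina: (none).
Pablo ∩ Mina ∩ Gita: (none).
Windows ≥ 15 min: (none).

none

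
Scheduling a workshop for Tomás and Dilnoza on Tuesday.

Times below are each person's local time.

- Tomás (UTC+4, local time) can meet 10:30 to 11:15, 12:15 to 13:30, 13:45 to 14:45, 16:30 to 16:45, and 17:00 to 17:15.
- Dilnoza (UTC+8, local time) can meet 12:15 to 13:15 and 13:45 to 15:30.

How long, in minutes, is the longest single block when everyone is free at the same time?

Tomás → UTC: 06:30–07:15, 08:15–09:30, 09:45–10:45, 12:30–12:45, 13:00–13:15.
Dilnoza → UTC: 04:15–05:15, 05:45–07:30.
Tomás ∩ Dilnoza: 06:30–07:15.
Single common window of 45 minutes.

45 minutes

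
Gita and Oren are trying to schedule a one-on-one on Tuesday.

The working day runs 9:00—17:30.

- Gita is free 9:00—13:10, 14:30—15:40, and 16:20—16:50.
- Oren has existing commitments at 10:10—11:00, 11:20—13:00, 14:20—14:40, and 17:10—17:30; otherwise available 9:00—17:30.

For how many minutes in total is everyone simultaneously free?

190 minutes

Oren free within 09:00–17:30: 09:00–10:10, 11:00–11:20, 13:00–14:20, 14:40–17:10.
Gita ∩ Oren: 09:00–10:10, 11:00–11:20, 13:00–13:10, 14:40–15:40, 16:20–16:50.
Total common minutes: 70 + 20 + 10 + 60 + 30 = 190.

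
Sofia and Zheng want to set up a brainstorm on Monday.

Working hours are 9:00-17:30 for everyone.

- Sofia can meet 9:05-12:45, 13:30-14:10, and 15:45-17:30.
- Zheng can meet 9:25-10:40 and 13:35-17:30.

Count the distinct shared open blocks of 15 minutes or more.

3

Sofia ∩ Zheng: 09:25–10:40, 13:35–14:10, 15:45–17:30.
Windows ≥ 15 min: 09:25–10:40, 13:35–14:10, 15:45–17:30.
That's 3 windows.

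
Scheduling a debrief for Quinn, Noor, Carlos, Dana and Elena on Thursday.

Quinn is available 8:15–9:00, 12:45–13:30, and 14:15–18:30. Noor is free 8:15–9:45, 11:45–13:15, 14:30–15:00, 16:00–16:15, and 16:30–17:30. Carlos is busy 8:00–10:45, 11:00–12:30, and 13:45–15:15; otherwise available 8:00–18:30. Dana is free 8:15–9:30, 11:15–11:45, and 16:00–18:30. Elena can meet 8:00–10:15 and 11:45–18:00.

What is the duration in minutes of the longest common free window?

Carlos free within 08:00–18:30: 10:45–11:00, 12:30–13:45, 15:15–18:30.
Quinn ∩ Noor: 08:15–09:00, 12:45–13:15, 14:30–15:00, 16:00–16:15, 16:30–17:30.
Quinn ∩ Noor ∩ Carlos: 12:45–13:15, 16:00–16:15, 16:30–17:30.
Quinn ∩ Noor ∩ Carlos ∩ Dana: 16:00–16:15, 16:30–17:30.
Quinn ∩ Noor ∩ Carlos ∩ Dana ∩ Elena: 16:00–16:15, 16:30–17:30.
Common window lengths: 15, 60 min; longest is 60.

60 minutes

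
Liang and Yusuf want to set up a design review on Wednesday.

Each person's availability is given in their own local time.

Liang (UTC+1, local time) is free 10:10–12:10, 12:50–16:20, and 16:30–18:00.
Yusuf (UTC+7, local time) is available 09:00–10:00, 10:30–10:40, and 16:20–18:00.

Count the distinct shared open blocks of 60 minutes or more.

1

Liang → UTC: 09:10–11:10, 11:50–15:20, 15:30–17:00.
Yusuf → UTC: 02:00–03:00, 03:30–03:40, 09:20–11:00.
Liang ∩ Yusuf: 09:20–11:00.
Windows ≥ 60 min: 09:20–11:00.
That's 1 window.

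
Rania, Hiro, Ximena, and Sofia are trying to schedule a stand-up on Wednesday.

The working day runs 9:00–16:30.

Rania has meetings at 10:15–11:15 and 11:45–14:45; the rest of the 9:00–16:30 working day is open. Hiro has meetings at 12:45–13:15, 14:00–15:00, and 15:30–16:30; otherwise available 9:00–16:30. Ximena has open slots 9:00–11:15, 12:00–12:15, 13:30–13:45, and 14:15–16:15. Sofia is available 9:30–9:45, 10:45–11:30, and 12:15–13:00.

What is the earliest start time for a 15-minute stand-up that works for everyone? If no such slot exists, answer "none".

Rania free within 09:00–16:30: 09:00–10:15, 11:15–11:45, 14:45–16:30.
Hiro free within 09:00–16:30: 09:00–12:45, 13:15–14:00, 15:00–15:30.
Rania ∩ Hiro: 09:00–10:15, 11:15–11:45, 15:00–15:30.
Rania ∩ Hiro ∩ Ximena: 09:00–10:15, 15:00–15:30.
Rania ∩ Hiro ∩ Ximena ∩ Sofia: 09:30–09:45.
Windows ≥ 15 min: 09:30–09:45.
Earliest such window starts at 09:30.

09:30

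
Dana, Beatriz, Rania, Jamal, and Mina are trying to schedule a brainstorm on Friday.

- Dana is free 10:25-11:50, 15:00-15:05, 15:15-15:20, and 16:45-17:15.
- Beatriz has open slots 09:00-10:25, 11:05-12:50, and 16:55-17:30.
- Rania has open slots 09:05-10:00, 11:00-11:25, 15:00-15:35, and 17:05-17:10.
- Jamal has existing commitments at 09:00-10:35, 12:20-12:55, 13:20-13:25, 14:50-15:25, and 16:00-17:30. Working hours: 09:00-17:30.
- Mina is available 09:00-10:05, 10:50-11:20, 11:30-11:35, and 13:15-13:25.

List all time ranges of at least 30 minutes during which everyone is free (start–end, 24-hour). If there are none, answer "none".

none

Jamal free within 09:00–17:30: 10:35–12:20, 12:55–13:20, 13:25–14:50, 15:25–16:00.
Dana ∩ Beatriz: 11:05–11:50, 16:55–17:15.
Dana ∩ Beatriz ∩ Rania: 11:05–11:25, 17:05–17:10.
Dana ∩ Beatriz ∩ Rania ∩ Jamal: 11:05–11:25.
Dana ∩ Beatriz ∩ Rania ∩ Jamal ∩ Mina: 11:05–11:20.
Windows ≥ 30 min: (none).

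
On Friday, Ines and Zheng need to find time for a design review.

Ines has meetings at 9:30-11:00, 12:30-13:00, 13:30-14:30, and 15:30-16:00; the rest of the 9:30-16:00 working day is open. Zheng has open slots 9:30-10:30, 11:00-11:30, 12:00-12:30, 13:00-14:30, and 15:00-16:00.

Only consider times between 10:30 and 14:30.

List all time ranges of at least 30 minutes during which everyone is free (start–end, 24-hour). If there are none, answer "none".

Ines free within 09:30–16:00: 11:00–12:30, 13:00–13:30, 14:30–15:30.
Ines ∩ Zheng: 11:00–11:30, 12:00–12:30, 13:00–13:30, 15:00–15:30.
Restricted to 10:30–14:30: 11:00–11:30, 12:00–12:30, 13:00–13:30.
Windows ≥ 30 min: 11:00–11:30, 12:00–12:30, 13:00–13:30.

11:00–11:30, 12:00–12:30, 13:00–13:30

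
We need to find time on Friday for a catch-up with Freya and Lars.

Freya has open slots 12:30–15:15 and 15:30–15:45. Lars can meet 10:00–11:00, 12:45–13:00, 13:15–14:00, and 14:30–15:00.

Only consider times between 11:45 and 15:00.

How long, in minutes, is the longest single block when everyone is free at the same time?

45 minutes

Freya ∩ Lars: 12:45–13:00, 13:15–14:00, 14:30–15:00.
Restricted to 11:45–15:00: 12:45–13:00, 13:15–14:00, 14:30–15:00.
Common window lengths: 15, 45, 30 min; longest is 45.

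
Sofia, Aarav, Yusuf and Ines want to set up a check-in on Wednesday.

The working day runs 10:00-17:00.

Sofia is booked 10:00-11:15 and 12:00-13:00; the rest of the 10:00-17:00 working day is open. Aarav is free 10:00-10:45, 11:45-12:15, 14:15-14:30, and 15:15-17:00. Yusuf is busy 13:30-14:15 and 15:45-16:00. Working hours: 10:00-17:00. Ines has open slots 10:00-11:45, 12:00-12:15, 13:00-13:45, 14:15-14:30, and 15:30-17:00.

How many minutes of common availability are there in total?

90 minutes

Sofia free within 10:00–17:00: 11:15–12:00, 13:00–17:00.
Yusuf free within 10:00–17:00: 10:00–13:30, 14:15–15:45, 16:00–17:00.
Sofia ∩ Aarav: 11:45–12:00, 14:15–14:30, 15:15–17:00.
Sofia ∩ Aarav ∩ Yusuf: 11:45–12:00, 14:15–14:30, 15:15–15:45, 16:00–17:00.
Sofia ∩ Aarav ∩ Yusuf ∩ Ines: 14:15–14:30, 15:30–15:45, 16:00–17:00.
Total common minutes: 15 + 15 + 60 = 90.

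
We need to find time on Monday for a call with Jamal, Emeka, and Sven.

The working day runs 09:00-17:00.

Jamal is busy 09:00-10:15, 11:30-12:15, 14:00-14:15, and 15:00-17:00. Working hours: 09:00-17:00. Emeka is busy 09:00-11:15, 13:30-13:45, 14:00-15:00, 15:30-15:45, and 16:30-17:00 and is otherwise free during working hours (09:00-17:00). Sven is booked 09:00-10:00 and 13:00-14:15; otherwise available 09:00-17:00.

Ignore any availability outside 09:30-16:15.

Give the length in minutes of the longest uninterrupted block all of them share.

Jamal free within 09:00–17:00: 10:15–11:30, 12:15–14:00, 14:15–15:00.
Emeka free within 09:00–17:00: 11:15–13:30, 13:45–14:00, 15:00–15:30, 15:45–16:30.
Sven free within 09:00–17:00: 10:00–13:00, 14:15–17:00.
Jamal ∩ Emeka: 11:15–11:30, 12:15–13:30, 13:45–14:00.
Jamal ∩ Emeka ∩ Sven: 11:15–11:30, 12:15–13:00.
Restricted to 09:30–16:15: 11:15–11:30, 12:15–13:00.
Common window lengths: 15, 45 min; longest is 45.

45 minutes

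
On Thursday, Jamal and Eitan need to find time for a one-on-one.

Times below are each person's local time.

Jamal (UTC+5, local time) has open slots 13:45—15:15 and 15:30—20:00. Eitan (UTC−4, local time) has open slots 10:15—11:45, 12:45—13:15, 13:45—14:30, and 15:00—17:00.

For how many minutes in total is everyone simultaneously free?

Jamal → UTC: 08:45–10:15, 10:30–15:00.
Eitan → UTC: 14:15–15:45, 16:45–17:15, 17:45–18:30, 19:00–21:00.
Jamal ∩ Eitan: 14:15–15:00.
Total common minutes: 45.

45 minutes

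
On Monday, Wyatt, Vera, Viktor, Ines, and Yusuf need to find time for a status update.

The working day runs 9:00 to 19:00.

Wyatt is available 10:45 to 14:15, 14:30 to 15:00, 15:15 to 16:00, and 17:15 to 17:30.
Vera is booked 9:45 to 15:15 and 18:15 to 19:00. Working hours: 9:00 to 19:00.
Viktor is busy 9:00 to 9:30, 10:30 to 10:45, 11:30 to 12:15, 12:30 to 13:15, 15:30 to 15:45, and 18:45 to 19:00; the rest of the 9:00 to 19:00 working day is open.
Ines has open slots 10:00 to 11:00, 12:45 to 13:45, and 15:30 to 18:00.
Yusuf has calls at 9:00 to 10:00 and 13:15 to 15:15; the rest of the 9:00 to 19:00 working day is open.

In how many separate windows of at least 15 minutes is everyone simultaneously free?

2

Vera free within 09:00–19:00: 09:00–09:45, 15:15–18:15.
Viktor free within 09:00–19:00: 09:30–10:30, 10:45–11:30, 12:15–12:30, 13:15–15:30, 15:45–18:45.
Yusuf free within 09:00–19:00: 10:00–13:15, 15:15–19:00.
Wyatt ∩ Vera: 15:15–16:00, 17:15–17:30.
Wyatt ∩ Vera ∩ Viktor: 15:15–15:30, 15:45–16:00, 17:15–17:30.
Wyatt ∩ Vera ∩ Viktor ∩ Ines: 15:45–16:00, 17:15–17:30.
Wyatt ∩ Vera ∩ Viktor ∩ Ines ∩ Yusuf: 15:45–16:00, 17:15–17:30.
Windows ≥ 15 min: 15:45–16:00, 17:15–17:30.
That's 2 windows.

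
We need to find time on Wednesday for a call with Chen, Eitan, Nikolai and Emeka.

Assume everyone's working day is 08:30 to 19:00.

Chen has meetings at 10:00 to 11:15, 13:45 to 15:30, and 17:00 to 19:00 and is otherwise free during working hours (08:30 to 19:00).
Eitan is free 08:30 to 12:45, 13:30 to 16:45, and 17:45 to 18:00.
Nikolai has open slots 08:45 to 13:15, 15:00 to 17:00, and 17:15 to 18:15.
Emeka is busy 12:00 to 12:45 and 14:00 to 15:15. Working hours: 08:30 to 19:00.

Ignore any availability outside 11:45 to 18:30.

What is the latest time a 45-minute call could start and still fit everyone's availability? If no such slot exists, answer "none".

Chen free within 08:30–19:00: 08:30–10:00, 11:15–13:45, 15:30–17:00.
Emeka free within 08:30–19:00: 08:30–12:00, 12:45–14:00, 15:15–19:00.
Chen ∩ Eitan: 08:30–10:00, 11:15–12:45, 13:30–13:45, 15:30–16:45.
Chen ∩ Eitan ∩ Nikolai: 08:45–10:00, 11:15–12:45, 15:30–16:45.
Chen ∩ Eitan ∩ Nikolai ∩ Emeka: 08:45–10:00, 11:15–12:00, 15:30–16:45.
Restricted to 11:45–18:30: 11:45–12:00, 15:30–16:45.
Windows ≥ 45 min: 15:30–16:45.
Latest start in the last window 15:30–16:45 is 16:45 − 45 min = 16:00.

16:00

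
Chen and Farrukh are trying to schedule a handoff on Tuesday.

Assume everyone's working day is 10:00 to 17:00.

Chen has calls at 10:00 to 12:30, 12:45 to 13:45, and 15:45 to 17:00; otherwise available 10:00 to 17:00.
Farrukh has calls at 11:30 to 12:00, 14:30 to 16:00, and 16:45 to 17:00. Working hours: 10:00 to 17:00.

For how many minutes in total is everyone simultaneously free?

60 minutes

Chen free within 10:00–17:00: 12:30–12:45, 13:45–15:45.
Farrukh free within 10:00–17:00: 10:00–11:30, 12:00–14:30, 16:00–16:45.
Chen ∩ Farrukh: 12:30–12:45, 13:45–14:30.
Total common minutes: 15 + 45 = 60.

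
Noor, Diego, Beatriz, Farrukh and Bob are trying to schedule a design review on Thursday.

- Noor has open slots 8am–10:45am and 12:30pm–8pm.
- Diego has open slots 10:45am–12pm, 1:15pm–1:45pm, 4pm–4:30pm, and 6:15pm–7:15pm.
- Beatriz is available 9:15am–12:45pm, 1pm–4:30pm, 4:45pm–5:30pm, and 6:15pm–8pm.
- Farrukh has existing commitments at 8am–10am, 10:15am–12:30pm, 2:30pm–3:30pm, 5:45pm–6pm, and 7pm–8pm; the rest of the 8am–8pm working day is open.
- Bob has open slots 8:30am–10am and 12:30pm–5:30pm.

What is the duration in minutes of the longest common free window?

30 minutes

Farrukh free within 08:00–20:00: 10:00–10:15, 12:30–14:30, 15:30–17:45, 18:00–19:00.
Noor ∩ Diego: 13:15–13:45, 16:00–16:30, 18:15–19:15.
Noor ∩ Diego ∩ Beatriz: 13:15–13:45, 16:00–16:30, 18:15–19:15.
Noor ∩ Diego ∩ Beatriz ∩ Farrukh: 13:15–13:45, 16:00–16:30, 18:15–19:00.
Noor ∩ Diego ∩ Beatriz ∩ Farrukh ∩ Bob: 13:15–13:45, 16:00–16:30.
Common window lengths: 30, 30 min; longest is 30.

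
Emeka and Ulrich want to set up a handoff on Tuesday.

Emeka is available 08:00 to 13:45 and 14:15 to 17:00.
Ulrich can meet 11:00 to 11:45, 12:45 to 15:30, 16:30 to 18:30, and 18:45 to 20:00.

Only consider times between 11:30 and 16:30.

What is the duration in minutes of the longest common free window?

75 minutes

Emeka ∩ Ulrich: 11:00–11:45, 12:45–13:45, 14:15–15:30, 16:30–17:00.
Restricted to 11:30–16:30: 11:30–11:45, 12:45–13:45, 14:15–15:30.
Common window lengths: 15, 60, 75 min; longest is 75.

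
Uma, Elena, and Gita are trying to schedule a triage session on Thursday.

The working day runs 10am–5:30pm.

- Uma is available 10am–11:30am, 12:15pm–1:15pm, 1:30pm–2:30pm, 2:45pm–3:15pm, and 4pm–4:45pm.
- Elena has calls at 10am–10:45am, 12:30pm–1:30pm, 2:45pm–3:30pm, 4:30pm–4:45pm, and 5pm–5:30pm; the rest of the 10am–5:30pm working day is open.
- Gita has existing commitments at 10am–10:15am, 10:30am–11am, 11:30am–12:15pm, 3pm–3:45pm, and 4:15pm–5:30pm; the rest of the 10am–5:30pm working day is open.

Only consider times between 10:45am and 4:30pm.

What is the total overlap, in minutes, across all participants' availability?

120 minutes

Elena free within 10:00–17:30: 10:45–12:30, 13:30–14:45, 15:30–16:30, 16:45–17:00.
Gita free within 10:00–17:30: 10:15–10:30, 11:00–11:30, 12:15–15:00, 15:45–16:15.
Uma ∩ Elena: 10:45–11:30, 12:15–12:30, 13:30–14:30, 16:00–16:30.
Uma ∩ Elena ∩ Gita: 11:00–11:30, 12:15–12:30, 13:30–14:30, 16:00–16:15.
Restricted to 10:45–16:30: 11:00–11:30, 12:15–12:30, 13:30–14:30, 16:00–16:15.
Total common minutes: 30 + 15 + 60 + 15 = 120.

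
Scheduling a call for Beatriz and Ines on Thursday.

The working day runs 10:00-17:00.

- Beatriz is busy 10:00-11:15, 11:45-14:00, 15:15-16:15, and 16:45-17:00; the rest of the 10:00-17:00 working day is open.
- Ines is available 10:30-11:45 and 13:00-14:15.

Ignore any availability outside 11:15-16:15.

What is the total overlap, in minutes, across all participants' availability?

Beatriz free within 10:00–17:00: 11:15–11:45, 14:00–15:15, 16:15–16:45.
Beatriz ∩ Ines: 11:15–11:45, 14:00–14:15.
Restricted to 11:15–16:15: 11:15–11:45, 14:00–14:15.
Total common minutes: 30 + 15 = 45.

45 minutes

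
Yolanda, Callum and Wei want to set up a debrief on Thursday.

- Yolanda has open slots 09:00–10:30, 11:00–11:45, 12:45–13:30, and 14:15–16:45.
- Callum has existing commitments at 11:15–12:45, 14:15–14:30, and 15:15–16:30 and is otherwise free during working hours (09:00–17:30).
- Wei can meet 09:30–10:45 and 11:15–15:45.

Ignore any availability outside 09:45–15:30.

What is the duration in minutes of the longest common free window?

45 minutes

Callum free within 09:00–17:30: 09:00–11:15, 12:45–14:15, 14:30–15:15, 16:30–17:30.
Yolanda ∩ Callum: 09:00–10:30, 11:00–11:15, 12:45–13:30, 14:30–15:15, 16:30–16:45.
Yolanda ∩ Callum ∩ Wei: 09:30–10:30, 12:45–13:30, 14:30–15:15.
Restricted to 09:45–15:30: 09:45–10:30, 12:45–13:30, 14:30–15:15.
Common window lengths: 45, 45, 45 min; longest is 45.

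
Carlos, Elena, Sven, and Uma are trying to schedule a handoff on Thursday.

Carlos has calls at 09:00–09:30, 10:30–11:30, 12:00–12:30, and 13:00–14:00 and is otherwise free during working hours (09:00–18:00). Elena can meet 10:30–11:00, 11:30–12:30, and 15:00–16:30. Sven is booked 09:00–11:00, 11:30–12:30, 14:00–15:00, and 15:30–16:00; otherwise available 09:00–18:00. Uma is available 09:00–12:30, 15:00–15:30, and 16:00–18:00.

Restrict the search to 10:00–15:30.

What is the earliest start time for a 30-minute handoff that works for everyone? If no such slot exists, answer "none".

15:00

Carlos free within 09:00–18:00: 09:30–10:30, 11:30–12:00, 12:30–13:00, 14:00–18:00.
Sven free within 09:00–18:00: 11:00–11:30, 12:30–14:00, 15:00–15:30, 16:00–18:00.
Carlos ∩ Elena: 11:30–12:00, 15:00–16:30.
Carlos ∩ Elena ∩ Sven: 15:00–15:30, 16:00–16:30.
Carlos ∩ Elena ∩ Sven ∩ Uma: 15:00–15:30, 16:00–16:30.
Restricted to 10:00–15:30: 15:00–15:30.
Windows ≥ 30 min: 15:00–15:30.
Earliest such window starts at 15:00.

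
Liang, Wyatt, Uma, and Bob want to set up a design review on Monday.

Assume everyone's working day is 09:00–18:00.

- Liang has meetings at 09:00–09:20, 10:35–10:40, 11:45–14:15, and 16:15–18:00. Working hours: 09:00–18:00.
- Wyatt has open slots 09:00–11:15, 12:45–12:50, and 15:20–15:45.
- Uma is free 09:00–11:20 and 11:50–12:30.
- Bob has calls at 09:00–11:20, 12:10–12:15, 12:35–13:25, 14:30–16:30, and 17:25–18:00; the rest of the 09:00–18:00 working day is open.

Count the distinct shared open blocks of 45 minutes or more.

0

Liang free within 09:00–18:00: 09:20–10:35, 10:40–11:45, 14:15–16:15.
Bob free within 09:00–18:00: 11:20–12:10, 12:15–12:35, 13:25–14:30, 16:30–17:25.
Liang ∩ Wyatt: 09:20–10:35, 10:40–11:15, 15:20–15:45.
Liang ∩ Wyatt ∩ Uma: 09:20–10:35, 10:40–11:15.
Liang ∩ Wyatt ∩ Uma ∩ Bob: (none).
Windows ≥ 45 min: (none).
That's 0 windows.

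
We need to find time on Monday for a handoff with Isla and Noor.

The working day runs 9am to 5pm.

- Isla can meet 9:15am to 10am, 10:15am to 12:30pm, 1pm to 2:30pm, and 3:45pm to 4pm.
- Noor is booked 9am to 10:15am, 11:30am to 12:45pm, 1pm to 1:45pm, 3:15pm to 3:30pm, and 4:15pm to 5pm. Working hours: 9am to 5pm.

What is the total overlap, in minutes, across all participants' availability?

Noor free within 09:00–17:00: 10:15–11:30, 12:45–13:00, 13:45–15:15, 15:30–16:15.
Isla ∩ Noor: 10:15–11:30, 13:45–14:30, 15:45–16:00.
Total common minutes: 75 + 45 + 15 = 135.

135 minutes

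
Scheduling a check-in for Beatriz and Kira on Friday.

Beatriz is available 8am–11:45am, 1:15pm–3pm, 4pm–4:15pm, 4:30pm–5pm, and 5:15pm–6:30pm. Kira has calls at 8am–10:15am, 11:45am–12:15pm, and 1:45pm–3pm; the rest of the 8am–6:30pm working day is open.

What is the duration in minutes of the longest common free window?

90 minutes

Kira free within 08:00–18:30: 10:15–11:45, 12:15–13:45, 15:00–18:30.
Beatriz ∩ Kira: 10:15–11:45, 13:15–13:45, 16:00–16:15, 16:30–17:00, 17:15–18:30.
Common window lengths: 90, 30, 15, 30, 75 min; longest is 90.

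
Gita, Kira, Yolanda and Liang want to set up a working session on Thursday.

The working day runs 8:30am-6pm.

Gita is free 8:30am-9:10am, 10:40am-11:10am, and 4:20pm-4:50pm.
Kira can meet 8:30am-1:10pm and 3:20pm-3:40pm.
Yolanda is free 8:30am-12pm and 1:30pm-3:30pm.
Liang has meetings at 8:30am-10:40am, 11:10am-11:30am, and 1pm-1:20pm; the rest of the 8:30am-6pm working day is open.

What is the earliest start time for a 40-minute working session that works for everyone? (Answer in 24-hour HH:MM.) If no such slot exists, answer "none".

none

Liang free within 08:30–18:00: 10:40–11:10, 11:30–13:00, 13:20–18:00.
Gita ∩ Kira: 08:30–09:10, 10:40–11:10.
Gita ∩ Kira ∩ Yolanda: 08:30–09:10, 10:40–11:10.
Gita ∩ Kira ∩ Yolanda ∩ Liang: 10:40–11:10.
Windows ≥ 40 min: (none).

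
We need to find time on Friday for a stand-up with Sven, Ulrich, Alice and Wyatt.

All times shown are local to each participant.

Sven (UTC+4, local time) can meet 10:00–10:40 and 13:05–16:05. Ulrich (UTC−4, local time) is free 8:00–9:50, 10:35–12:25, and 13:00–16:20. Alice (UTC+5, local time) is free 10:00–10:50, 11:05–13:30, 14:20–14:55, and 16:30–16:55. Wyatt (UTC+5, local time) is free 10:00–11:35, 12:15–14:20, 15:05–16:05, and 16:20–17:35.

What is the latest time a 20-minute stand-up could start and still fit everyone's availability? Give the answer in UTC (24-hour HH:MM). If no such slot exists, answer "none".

none

Sven → UTC: 06:00–06:40, 09:05–12:05.
Ulrich → UTC: 12:00–13:50, 14:35–16:25, 17:00–20:20.
Alice → UTC: 05:00–05:50, 06:05–08:30, 09:20–09:55, 11:30–11:55.
Wyatt → UTC: 05:00–06:35, 07:15–09:20, 10:05–11:05, 11:20–12:35.
Sven ∩ Ulrich: 12:00–12:05.
Sven ∩ Ulrich ∩ Alice: (none).
Sven ∩ Ulrich ∩ Alice ∩ Wyatt: (none).
Windows ≥ 20 min: (none).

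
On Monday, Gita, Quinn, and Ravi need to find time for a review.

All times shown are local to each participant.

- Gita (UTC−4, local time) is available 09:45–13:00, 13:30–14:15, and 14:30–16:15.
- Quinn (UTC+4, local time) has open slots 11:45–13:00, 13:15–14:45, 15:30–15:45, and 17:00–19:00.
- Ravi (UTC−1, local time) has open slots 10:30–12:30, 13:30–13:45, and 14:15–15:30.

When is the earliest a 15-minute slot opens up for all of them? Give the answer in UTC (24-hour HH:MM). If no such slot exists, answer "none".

Gita → UTC: 13:45–17:00, 17:30–18:15, 18:30–20:15.
Quinn → UTC: 07:45–09:00, 09:15–10:45, 11:30–11:45, 13:00–15:00.
Ravi → UTC: 11:30–13:30, 14:30–14:45, 15:15–16:30.
Gita ∩ Quinn: 13:45–15:00.
Gita ∩ Quinn ∩ Ravi: 14:30–14:45.
Windows ≥ 15 min: 14:30–14:45.
Earliest such window starts at 14:30.

14:30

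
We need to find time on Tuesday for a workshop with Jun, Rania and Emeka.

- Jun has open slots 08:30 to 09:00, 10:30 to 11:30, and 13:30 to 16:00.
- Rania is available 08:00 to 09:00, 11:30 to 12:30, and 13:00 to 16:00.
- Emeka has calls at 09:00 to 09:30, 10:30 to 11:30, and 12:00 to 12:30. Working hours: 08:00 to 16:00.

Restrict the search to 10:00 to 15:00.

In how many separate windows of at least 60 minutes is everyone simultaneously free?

1

Emeka free within 08:00–16:00: 08:00–09:00, 09:30–10:30, 11:30–12:00, 12:30–16:00.
Jun ∩ Rania: 08:30–09:00, 13:30–16:00.
Jun ∩ Rania ∩ Emeka: 08:30–09:00, 13:30–16:00.
Restricted to 10:00–15:00: 13:30–15:00.
Windows ≥ 60 min: 13:30–15:00.
That's 1 window.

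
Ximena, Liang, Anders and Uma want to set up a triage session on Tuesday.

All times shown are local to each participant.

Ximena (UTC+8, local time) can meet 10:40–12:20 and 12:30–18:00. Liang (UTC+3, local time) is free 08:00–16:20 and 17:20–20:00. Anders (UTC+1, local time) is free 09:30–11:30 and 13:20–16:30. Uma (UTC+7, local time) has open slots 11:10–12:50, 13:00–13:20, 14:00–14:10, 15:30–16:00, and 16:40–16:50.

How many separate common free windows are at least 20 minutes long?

Ximena → UTC: 02:40–04:20, 04:30–10:00.
Liang → UTC: 05:00–13:20, 14:20–17:00.
Anders → UTC: 08:30–10:30, 12:20–15:30.
Uma → UTC: 04:10–05:50, 06:00–06:20, 07:00–07:10, 08:30–09:00, 09:40–09:50.
Ximena ∩ Liang: 05:00–10:00.
Ximena ∩ Liang ∩ Anders: 08:30–10:00.
Ximena ∩ Liang ∩ Anders ∩ Uma: 08:30–09:00, 09:40–09:50.
Windows ≥ 20 min: 08:30–09:00.
That's 1 window.

1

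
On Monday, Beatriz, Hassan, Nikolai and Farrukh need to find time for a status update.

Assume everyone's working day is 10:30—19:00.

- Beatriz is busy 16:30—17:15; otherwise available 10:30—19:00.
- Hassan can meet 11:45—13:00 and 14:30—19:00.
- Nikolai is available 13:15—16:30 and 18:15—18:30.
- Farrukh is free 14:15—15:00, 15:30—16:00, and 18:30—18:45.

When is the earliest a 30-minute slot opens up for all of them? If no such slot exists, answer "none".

Beatriz free within 10:30–19:00: 10:30–16:30, 17:15–19:00.
Beatriz ∩ Hassan: 11:45–13:00, 14:30–16:30, 17:15–19:00.
Beatriz ∩ Hassan ∩ Nikolai: 14:30–16:30, 18:15–18:30.
Beatriz ∩ Hassan ∩ Nikolai ∩ Farrukh: 14:30–15:00, 15:30–16:00.
Windows ≥ 30 min: 14:30–15:00, 15:30–16:00.
Earliest such window starts at 14:30.

14:30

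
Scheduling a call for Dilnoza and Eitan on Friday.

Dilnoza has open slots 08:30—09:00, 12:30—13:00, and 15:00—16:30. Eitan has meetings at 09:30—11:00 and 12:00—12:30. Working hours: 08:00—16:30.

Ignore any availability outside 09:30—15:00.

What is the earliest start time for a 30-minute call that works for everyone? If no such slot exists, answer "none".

Eitan free within 08:00–16:30: 08:00–09:30, 11:00–12:00, 12:30–16:30.
Dilnoza ∩ Eitan: 08:30–09:00, 12:30–13:00, 15:00–16:30.
Restricted to 09:30–15:00: 12:30–13:00.
Windows ≥ 30 min: 12:30–13:00.
Earliest such window starts at 12:30.

12:30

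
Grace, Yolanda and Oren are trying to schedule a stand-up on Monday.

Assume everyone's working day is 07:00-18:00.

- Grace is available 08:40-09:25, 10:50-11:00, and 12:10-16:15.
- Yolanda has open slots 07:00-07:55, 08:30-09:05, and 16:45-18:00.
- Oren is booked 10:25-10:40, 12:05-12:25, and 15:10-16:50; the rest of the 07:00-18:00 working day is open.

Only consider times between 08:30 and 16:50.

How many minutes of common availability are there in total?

25 minutes

Oren free within 07:00–18:00: 07:00–10:25, 10:40–12:05, 12:25–15:10, 16:50–18:00.
Grace ∩ Yolanda: 08:40–09:05.
Grace ∩ Yolanda ∩ Oren: 08:40–09:05.
Restricted to 08:30–16:50: 08:40–09:05.
Total common minutes: 25.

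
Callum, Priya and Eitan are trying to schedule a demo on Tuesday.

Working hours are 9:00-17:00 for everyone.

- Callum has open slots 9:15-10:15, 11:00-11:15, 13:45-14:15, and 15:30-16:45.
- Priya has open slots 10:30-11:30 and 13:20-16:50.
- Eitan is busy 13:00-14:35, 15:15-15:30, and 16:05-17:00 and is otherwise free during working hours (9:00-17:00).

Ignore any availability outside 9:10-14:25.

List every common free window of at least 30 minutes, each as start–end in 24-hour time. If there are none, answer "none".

Eitan free within 09:00–17:00: 09:00–13:00, 14:35–15:15, 15:30–16:05.
Callum ∩ Priya: 11:00–11:15, 13:45–14:15, 15:30–16:45.
Callum ∩ Priya ∩ Eitan: 11:00–11:15, 15:30–16:05.
Restricted to 09:10–14:25: 11:00–11:15.
Windows ≥ 30 min: (none).

none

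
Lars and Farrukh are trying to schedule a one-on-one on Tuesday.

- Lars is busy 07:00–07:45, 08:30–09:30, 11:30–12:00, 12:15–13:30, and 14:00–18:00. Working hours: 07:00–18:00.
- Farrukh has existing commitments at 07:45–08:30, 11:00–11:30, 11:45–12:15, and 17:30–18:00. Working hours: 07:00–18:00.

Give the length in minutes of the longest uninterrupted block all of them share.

Lars free within 07:00–18:00: 07:45–08:30, 09:30–11:30, 12:00–12:15, 13:30–14:00.
Farrukh free within 07:00–18:00: 07:00–07:45, 08:30–11:00, 11:30–11:45, 12:15–17:30.
Lars ∩ Farrukh: 09:30–11:00, 13:30–14:00.
Common window lengths: 90, 30 min; longest is 90.

90 minutes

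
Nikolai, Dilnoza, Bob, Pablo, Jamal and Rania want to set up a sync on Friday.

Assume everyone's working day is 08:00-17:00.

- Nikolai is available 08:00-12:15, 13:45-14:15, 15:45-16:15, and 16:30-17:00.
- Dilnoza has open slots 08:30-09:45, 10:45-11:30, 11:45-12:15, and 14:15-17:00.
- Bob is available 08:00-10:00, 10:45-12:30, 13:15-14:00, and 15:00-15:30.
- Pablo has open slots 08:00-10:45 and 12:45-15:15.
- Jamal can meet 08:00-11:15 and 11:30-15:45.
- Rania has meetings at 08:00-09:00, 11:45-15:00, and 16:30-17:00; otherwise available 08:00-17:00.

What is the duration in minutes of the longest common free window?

45 minutes

Rania free within 08:00–17:00: 09:00–11:45, 15:00–16:30.
Nikolai ∩ Dilnoza: 08:30–09:45, 10:45–11:30, 11:45–12:15, 15:45–16:15, 16:30–17:00.
Nikolai ∩ Dilnoza ∩ Bob: 08:30–09:45, 10:45–11:30, 11:45–12:15.
Nikolai ∩ Dilnoza ∩ Bob ∩ Pablo: 08:30–09:45.
Nikolai ∩ Dilnoza ∩ Bob ∩ Pablo ∩ Jamal: 08:30–09:45.
Nikolai ∩ Dilnoza ∩ Bob ∩ Pablo ∩ Jamal ∩ Rania: 09:00–09:45.
Single common window of 45 minutes.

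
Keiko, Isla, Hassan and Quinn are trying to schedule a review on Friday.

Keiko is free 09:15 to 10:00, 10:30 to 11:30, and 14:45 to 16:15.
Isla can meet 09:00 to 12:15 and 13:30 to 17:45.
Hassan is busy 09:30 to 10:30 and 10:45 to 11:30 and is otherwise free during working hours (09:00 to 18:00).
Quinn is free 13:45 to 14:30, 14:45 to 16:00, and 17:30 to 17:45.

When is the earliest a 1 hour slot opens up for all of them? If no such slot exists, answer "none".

14:45

Hassan free within 09:00–18:00: 09:00–09:30, 10:30–10:45, 11:30–18:00.
Keiko ∩ Isla: 09:15–10:00, 10:30–11:30, 14:45–16:15.
Keiko ∩ Isla ∩ Hassan: 09:15–09:30, 10:30–10:45, 14:45–16:15.
Keiko ∩ Isla ∩ Hassan ∩ Quinn: 14:45–16:00.
Windows ≥ 60 min: 14:45–16:00.
Earliest such window starts at 14:45.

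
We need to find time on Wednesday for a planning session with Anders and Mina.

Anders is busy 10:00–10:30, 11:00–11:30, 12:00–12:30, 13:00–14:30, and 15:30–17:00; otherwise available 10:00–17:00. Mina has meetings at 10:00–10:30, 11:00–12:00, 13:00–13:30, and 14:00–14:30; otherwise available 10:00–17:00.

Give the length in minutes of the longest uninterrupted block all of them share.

60 minutes

Anders free within 10:00–17:00: 10:30–11:00, 11:30–12:00, 12:30–13:00, 14:30–15:30.
Mina free within 10:00–17:00: 10:30–11:00, 12:00–13:00, 13:30–14:00, 14:30–17:00.
Anders ∩ Mina: 10:30–11:00, 12:30–13:00, 14:30–15:30.
Common window lengths: 30, 30, 60 min; longest is 60.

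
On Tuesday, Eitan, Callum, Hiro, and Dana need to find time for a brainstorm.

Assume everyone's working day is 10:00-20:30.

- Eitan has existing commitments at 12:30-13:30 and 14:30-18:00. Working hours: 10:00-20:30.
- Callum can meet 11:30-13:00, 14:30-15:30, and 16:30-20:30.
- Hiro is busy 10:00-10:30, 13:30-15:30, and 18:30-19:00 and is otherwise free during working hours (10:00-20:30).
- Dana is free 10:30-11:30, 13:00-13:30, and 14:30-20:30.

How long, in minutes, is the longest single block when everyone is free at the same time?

Eitan free within 10:00–20:30: 10:00–12:30, 13:30–14:30, 18:00–20:30.
Hiro free within 10:00–20:30: 10:30–13:30, 15:30–18:30, 19:00–20:30.
Eitan ∩ Callum: 11:30–12:30, 18:00–20:30.
Eitan ∩ Callum ∩ Hiro: 11:30–12:30, 18:00–18:30, 19:00–20:30.
Eitan ∩ Callum ∩ Hiro ∩ Dana: 18:00–18:30, 19:00–20:30.
Common window lengths: 30, 90 min; longest is 90.

90 minutes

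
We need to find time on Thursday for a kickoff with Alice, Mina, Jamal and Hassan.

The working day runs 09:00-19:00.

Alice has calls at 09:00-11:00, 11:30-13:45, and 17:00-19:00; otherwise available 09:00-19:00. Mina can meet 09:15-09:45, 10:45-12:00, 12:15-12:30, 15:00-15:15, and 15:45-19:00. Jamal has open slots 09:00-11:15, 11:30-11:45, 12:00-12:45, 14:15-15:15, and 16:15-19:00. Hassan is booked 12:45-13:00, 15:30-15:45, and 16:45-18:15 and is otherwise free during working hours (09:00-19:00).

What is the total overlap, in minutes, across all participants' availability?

60 minutes

Alice free within 09:00–19:00: 11:00–11:30, 13:45–17:00.
Hassan free within 09:00–19:00: 09:00–12:45, 13:00–15:30, 15:45–16:45, 18:15–19:00.
Alice ∩ Mina: 11:00–11:30, 15:00–15:15, 15:45–17:00.
Alice ∩ Mina ∩ Jamal: 11:00–11:15, 15:00–15:15, 16:15–17:00.
Alice ∩ Mina ∩ Jamal ∩ Hassan: 11:00–11:15, 15:00–15:15, 16:15–16:45.
Total common minutes: 15 + 15 + 30 = 60.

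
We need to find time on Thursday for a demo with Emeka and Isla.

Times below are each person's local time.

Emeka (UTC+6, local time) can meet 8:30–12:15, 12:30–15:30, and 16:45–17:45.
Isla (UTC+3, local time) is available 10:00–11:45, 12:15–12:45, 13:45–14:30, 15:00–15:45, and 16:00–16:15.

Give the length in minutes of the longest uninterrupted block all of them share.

Emeka → UTC: 02:30–06:15, 06:30–09:30, 10:45–11:45.
Isla → UTC: 07:00–08:45, 09:15–09:45, 10:45–11:30, 12:00–12:45, 13:00–13:15.
Emeka ∩ Isla: 07:00–08:45, 09:15–09:30, 10:45–11:30.
Common window lengths: 105, 15, 45 min; longest is 105.

105 minutes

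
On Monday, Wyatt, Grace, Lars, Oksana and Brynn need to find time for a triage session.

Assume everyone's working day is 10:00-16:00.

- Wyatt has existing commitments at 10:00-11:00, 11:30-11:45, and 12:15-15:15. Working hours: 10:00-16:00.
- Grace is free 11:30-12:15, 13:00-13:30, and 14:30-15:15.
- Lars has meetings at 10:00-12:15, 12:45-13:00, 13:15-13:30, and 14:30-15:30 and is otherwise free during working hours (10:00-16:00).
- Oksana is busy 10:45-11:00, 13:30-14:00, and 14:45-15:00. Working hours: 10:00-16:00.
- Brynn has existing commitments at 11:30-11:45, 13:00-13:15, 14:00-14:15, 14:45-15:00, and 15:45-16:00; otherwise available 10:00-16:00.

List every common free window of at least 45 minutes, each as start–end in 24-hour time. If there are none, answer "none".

Wyatt free within 10:00–16:00: 11:00–11:30, 11:45–12:15, 15:15–16:00.
Lars free within 10:00–16:00: 12:15–12:45, 13:00–13:15, 13:30–14:30, 15:30–16:00.
Oksana free within 10:00–16:00: 10:00–10:45, 11:00–13:30, 14:00–14:45, 15:00–16:00.
Brynn free within 10:00–16:00: 10:00–11:30, 11:45–13:00, 13:15–14:00, 14:15–14:45, 15:00–15:45.
Wyatt ∩ Grace: 11:45–12:15.
Wyatt ∩ Grace ∩ Lars: (none).
Wyatt ∩ Grace ∩ Lars ∩ Oksana: (none).
Wyatt ∩ Grace ∩ Lars ∩ Oksana ∩ Brynn: (none).
Windows ≥ 45 min: (none).

none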